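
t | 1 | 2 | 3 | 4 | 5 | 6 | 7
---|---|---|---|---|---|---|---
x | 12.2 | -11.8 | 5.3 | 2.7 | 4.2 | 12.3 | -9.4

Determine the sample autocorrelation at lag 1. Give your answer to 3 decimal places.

Mean x̄ = (12.2 − 11.8 + 5.3 + 2.7 + 4.2 + 12.3 − 9.4)/7 = 2.2143
Deviations from mean: 9.9857, -14.0143, 3.0857, 0.4857, 1.9857, 10.0857, -11.6143
Numerator Σ_{t=1}^{6}(x_t−x̄)(x_{t+1}−x̄) = -277.8345
Denominator Σ(x_t−x̄)² = 546.4286
r_1 = -277.8345 / 546.4286 = -0.508

-0.508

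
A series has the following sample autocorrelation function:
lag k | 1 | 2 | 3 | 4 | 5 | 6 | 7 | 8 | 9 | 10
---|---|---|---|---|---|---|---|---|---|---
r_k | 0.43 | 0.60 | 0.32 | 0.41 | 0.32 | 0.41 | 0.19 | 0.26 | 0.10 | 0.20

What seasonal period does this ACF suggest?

2

The largest autocorrelation is r_2 = 0.60; the remaining lags stay at or below 0.43.
The dominant spike at lag 2 indicates a seasonal period of 2.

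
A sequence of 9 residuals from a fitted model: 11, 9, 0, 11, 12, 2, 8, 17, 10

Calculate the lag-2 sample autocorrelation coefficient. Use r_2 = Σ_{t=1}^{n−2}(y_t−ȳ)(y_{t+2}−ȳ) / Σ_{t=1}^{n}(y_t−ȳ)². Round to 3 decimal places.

Mean ȳ = (11 + 9 + 0 + 11 + 12 + 2 + 8 + 17 + 10)/9 = 8.8889
Σ(y_t−ȳ)(y_{t+2}−ȳ) = (-18.7654) + (0.2346) + (-27.6543) + (-14.5432) + (-2.7654) + (-55.8765) + (-0.9877) = -120.3580
Denominator Σ(y_t−ȳ)² = 212.8889
r_2 = -120.3580 / 212.8889 = -0.565

-0.565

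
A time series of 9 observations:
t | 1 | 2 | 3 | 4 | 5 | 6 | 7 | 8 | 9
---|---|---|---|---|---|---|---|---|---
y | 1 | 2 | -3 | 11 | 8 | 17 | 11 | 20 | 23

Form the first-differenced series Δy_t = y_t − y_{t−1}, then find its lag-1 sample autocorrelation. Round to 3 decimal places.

First differences Δy: 1, -5, 14, -3, 9, -6, 9, 3
Mean of differences = 2.7500
Numerator Σ(Δy_t−Δȳ)(Δy_{t+1}−Δȳ) = -282.0625
Denominator Σ(Δy_t−Δȳ)² = 377.5000
r_1(Δy) = -282.0625 / 377.5000 = -0.747

-0.747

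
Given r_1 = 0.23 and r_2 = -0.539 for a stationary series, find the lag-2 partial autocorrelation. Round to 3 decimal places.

-0.625

φ_{22} = (r_2 − r_1²) / (1 − r_1²)
r_1² = (0.23)² = 0.0529
Numerator = -0.539 − 0.0529 = -0.5919; denominator = 1 − 0.0529 = 0.9471
φ_{22} = -0.5919 / 0.9471 = -0.625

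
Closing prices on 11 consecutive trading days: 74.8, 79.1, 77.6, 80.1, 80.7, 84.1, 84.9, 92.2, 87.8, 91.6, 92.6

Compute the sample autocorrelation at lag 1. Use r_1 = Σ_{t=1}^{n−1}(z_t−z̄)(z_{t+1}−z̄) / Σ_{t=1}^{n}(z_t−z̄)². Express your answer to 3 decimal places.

0.633

Mean z̄ = (74.8 + 79.1 + 77.6 + 80.1 + 80.7 + 84.1 + 84.9 + 92.2 + 87.8 + 91.6 + 92.6)/11 = 84.1364
Numerator Σ_{t=1}^{10}(z_t−z̄)(z_{t+1}−z̄) = 246.5050
Denominator Σ(z_t−z̄)² = 389.7255
r_1 = 246.5050 / 389.7255 = 0.633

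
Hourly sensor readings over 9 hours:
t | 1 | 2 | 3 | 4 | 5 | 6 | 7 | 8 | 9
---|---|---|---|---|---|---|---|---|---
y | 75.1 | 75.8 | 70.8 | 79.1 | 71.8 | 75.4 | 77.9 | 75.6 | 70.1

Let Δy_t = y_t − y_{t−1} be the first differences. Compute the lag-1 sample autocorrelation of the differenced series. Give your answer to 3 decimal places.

First differences Δy: 0.7, -5.0, 8.3, -7.3, 3.6, 2.5, -2.3, -5.5
Mean of differences = -0.6250
Numerator Σ(Δy_t−Δȳ)(Δy_{t+1}−Δȳ) = -116.4856
Denominator Σ(Δy_t−Δȳ)² = 199.2950
r_1(Δy) = -116.4856 / 199.2950 = -0.584

-0.584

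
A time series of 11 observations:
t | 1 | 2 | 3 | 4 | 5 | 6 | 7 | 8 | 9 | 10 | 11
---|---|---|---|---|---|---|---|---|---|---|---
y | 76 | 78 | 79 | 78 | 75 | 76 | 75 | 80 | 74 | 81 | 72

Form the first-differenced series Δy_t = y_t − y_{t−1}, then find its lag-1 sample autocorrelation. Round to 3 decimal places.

-0.673

First differences Δy: 2, 1, -1, -3, 1, -1, 5, -6, 7, -9
Mean of differences = -0.4000
Numerator Σ(Δy_t−Δȳ)(Δy_{t+1}−Δȳ) = -138.9600
Denominator Σ(Δy_t−Δȳ)² = 206.4000
r_1(Δy) = -138.9600 / 206.4000 = -0.673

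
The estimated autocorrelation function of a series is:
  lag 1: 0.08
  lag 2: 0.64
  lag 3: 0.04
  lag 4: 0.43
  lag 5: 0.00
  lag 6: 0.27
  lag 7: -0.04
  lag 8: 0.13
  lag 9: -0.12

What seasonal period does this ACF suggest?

2

The largest autocorrelation is r_2 = 0.64, with weaker echoes at lags 4 (0.43) and 6 (0.27); the remaining lags stay at or below 0.13.
The dominant spike at lag 2 indicates a seasonal period of 2.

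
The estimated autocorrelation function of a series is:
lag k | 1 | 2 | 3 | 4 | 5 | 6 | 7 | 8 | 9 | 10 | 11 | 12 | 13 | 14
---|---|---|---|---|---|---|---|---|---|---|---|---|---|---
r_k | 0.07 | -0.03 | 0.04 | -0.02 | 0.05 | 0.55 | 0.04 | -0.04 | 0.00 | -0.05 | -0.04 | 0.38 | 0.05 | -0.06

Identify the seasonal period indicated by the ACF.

6

The largest autocorrelation is r_6 = 0.55, with a weaker echo at lag 12 (0.38); the remaining lags stay at or below 0.07.
The dominant spike at lag 6 indicates a seasonal period of 6.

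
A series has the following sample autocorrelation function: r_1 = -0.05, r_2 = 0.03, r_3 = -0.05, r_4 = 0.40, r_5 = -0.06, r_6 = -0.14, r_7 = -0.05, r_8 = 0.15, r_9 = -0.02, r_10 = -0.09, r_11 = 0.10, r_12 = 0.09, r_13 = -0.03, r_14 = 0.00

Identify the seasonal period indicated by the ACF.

The largest autocorrelation is r_4 = 0.40, with a weaker echo at lag 8 (0.15); the remaining lags stay at or below 0.10.
The dominant spike at lag 4 indicates a seasonal period of 4.

4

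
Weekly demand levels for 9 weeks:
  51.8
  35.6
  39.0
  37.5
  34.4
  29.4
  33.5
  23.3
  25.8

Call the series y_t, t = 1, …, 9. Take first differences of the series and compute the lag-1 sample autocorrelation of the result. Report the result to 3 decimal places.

-0.505

First differences Δy: -16.2, 3.4, -1.5, -3.1, -5.0, 4.1, -10.2, 2.5
Mean of differences = -3.2500
Numerator Σ(Δy_t−Δȳ)(Δy_{t+1}−Δȳ) = -178.3875
Denominator Σ(Δy_t−Δȳ)² = 353.4600
r_1(Δy) = -178.3875 / 353.4600 = -0.505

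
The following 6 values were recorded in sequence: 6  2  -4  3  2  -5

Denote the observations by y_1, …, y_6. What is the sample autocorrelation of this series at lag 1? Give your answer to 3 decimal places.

-0.158

Mean ȳ = (6 + 2 − 4 + 3 + 2 − 5)/6 = 0.6667
Deviations from mean: 5.3333, 1.3333, -4.6667, 2.3333, 1.3333, -5.6667
Σ(y_t−ȳ)(y_{t+1}−ȳ) = (7.1111) + (-6.2222) + (-10.8889) + (3.1111) + (-7.5556) = -14.4444
Denominator Σ(y_t−ȳ)² = 91.3333
r_1 = -14.4444 / 91.3333 = -0.158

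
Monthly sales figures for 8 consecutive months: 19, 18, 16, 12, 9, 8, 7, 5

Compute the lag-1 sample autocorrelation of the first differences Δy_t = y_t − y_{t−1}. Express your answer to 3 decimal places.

First differences Δy: -1, -2, -4, -3, -1, -1, -2
Mean of differences = -2.0000
Numerator Σ(Δy_t−Δȳ)(Δy_{t+1}−Δȳ) = 2.0000
Denominator Σ(Δy_t−Δȳ)² = 8.0000
r_1(Δy) = 2.0000 / 8.0000 = 0.250

0.250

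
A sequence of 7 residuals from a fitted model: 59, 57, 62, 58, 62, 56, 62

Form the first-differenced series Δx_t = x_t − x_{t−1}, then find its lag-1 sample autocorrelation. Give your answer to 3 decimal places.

-0.804

First differences Δx: -2, 5, -4, 4, -6, 6
Mean of differences = 0.5000
Numerator Σ(Δx_t−Δx̄)(Δx_{t+1}−Δx̄) = -105.7500
Denominator Σ(Δx_t−Δx̄)² = 131.5000
r_1(Δx) = -105.7500 / 131.5000 = -0.804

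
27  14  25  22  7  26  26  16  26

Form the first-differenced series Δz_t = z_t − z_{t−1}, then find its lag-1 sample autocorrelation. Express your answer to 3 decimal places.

First differences Δz: -13, 11, -3, -15, 19, 0, -10, 10
Mean of differences = -0.1250
Numerator Σ(Δz_t−Δz̄)(Δz_{t+1}−Δz̄) = -515.7656
Denominator Σ(Δz_t−Δz̄)² = 1084.8750
r_1(Δz) = -515.7656 / 1084.8750 = -0.475

-0.475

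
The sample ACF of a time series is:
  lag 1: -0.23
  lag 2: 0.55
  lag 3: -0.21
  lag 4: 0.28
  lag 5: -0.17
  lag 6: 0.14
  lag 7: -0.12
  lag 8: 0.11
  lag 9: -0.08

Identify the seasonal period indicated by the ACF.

2

The largest autocorrelation is r_2 = 0.55, with a weaker echo at lag 4 (0.28); the remaining lags stay at or below 0.14.
The dominant spike at lag 2 indicates a seasonal period of 2.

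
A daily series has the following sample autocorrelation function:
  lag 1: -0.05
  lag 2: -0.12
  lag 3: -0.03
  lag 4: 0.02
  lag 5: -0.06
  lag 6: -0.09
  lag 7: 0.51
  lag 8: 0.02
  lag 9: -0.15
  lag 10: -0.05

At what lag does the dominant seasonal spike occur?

7

The largest autocorrelation is r_7 = 0.51; the remaining lags stay at or below 0.02.
The dominant spike at lag 7 indicates a seasonal period of 7.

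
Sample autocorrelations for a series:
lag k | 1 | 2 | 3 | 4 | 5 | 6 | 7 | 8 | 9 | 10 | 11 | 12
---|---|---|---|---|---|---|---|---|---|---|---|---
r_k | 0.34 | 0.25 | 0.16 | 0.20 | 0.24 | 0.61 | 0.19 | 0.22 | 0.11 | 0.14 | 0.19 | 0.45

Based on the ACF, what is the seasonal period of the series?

The largest autocorrelation is r_6 = 0.61, with a weaker echo at lag 12 (0.45); the remaining lags stay at or below 0.34. The elevated value at lag 1 (0.34), dropping to 0.25 at lag 2, reflects decaying short-term dependence rather than seasonality.
The dominant spike at lag 6 indicates a seasonal period of 6.

6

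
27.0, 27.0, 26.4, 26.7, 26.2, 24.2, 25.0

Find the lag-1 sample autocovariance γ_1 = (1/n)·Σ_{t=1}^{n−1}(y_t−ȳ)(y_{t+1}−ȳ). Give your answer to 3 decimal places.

Mean ȳ = (27.0 + 27.0 + 26.4 + 26.7 + 26.2 + 24.2 + 25.0)/7 = 26.0714
Deviations: 0.9286, 0.9286, 0.3286, 0.6286, 0.1286, -1.8714, -1.0714
Σ_{t=1}^{6}(y_t−ȳ)(y_{t+1}−ȳ) = 3.2192
γ_1 = 3.2192 / 7 = 0.460

0.460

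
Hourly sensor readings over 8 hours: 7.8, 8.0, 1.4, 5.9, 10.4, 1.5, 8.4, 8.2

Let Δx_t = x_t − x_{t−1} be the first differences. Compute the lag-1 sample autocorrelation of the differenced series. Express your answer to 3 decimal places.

-0.539

First differences Δx: 0.2, -6.6, 4.5, 4.5, -8.9, 6.9, -0.2
Mean of differences = 0.0571
Numerator Σ(Δx_t−Δx̄)(Δx_{t+1}−Δx̄) = -113.6361
Denominator Σ(Δx_t−Δx̄)² = 210.9371
r_1(Δx) = -113.6361 / 210.9371 = -0.539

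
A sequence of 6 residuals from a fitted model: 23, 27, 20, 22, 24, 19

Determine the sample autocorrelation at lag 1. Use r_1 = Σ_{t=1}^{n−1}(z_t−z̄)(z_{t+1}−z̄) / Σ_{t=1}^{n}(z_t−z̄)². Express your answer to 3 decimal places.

Mean z̄ = (23 + 27 + 20 + 22 + 24 + 19)/6 = 22.5000
Σ(z_t−z̄)(z_{t+1}−z̄) = (2.2500) + (-11.2500) + (1.2500) + (-0.7500) + (-5.2500) = -13.7500
Denominator Σ(z_t−z̄)² = 41.5000
r_1 = -13.7500 / 41.5000 = -0.331

-0.331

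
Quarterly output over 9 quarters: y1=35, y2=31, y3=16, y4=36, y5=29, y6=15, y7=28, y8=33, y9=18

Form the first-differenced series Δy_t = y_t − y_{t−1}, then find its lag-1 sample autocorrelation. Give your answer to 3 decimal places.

First differences Δy: -4, -15, 20, -7, -14, 13, 5, -15
Mean of differences = -2.1250
Numerator Σ(Δy_t−Δȳ)(Δy_{t+1}−Δȳ) = -474.2656
Denominator Σ(Δy_t−Δȳ)² = 1268.8750
r_1(Δy) = -474.2656 / 1268.8750 = -0.374

-0.374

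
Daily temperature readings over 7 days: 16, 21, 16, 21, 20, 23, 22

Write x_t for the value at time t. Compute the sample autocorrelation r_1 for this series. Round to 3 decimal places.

-0.125

Mean x̄ = (16 + 21 + 16 + 21 + 20 + 23 + 22)/7 = 19.8571
Deviations from mean: -3.8571, 1.1429, -3.8571, 1.1429, 0.1429, 3.1429, 2.1429
Numerator Σ_{t=1}^{6}(x_t−x̄)(x_{t+1}−x̄) = -5.8776
Denominator Σ(x_t−x̄)² = 46.8571
r_1 = -5.8776 / 46.8571 = -0.125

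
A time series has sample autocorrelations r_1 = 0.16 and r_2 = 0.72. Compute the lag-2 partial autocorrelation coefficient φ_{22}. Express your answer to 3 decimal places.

φ_{22} = (r_2 − r_1²) / (1 − r_1²)
r_1² = (0.16)² = 0.0256
Numerator = 0.72 − 0.0256 = 0.6944; denominator = 1 − 0.0256 = 0.9744
φ_{22} = 0.6944 / 0.9744 = 0.713

0.713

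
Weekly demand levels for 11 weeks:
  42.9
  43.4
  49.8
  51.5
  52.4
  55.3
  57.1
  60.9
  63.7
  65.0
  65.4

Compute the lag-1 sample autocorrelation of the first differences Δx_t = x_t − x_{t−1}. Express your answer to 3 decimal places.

First differences Δx: 0.5, 6.4, 1.7, 0.9, 2.9, 1.8, 3.8, 2.8, 1.3, 0.4
Mean of differences = 2.2500
Numerator Σ(Δx_t−Δx̄)(Δx_{t+1}−Δx̄) = -8.5825
Denominator Σ(Δx_t−Δx̄)² = 30.0650
r_1(Δx) = -8.5825 / 30.0650 = -0.285

-0.285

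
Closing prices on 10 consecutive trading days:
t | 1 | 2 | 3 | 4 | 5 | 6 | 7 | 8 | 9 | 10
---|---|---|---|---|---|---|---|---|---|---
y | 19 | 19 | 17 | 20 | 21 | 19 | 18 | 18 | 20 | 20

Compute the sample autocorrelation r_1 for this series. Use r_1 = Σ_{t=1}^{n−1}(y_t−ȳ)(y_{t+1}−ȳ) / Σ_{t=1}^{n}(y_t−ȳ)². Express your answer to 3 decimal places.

0.077

Mean ȳ = (19 + 19 + 17 + 20 + 21 + 19 + 18 + 18 + 20 + 20)/10 = 19.1000
Numerator Σ_{t=1}^{9}(y_t−ȳ)(y_{t+1}−ȳ) = 0.9900
Denominator Σ(y_t−ȳ)² = 12.9000
r_1 = 0.9900 / 12.9000 = 0.077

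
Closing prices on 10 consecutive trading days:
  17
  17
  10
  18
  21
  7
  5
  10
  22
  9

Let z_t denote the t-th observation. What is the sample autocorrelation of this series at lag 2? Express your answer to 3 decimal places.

Mean z̄ = (17 + 17 + 10 + 18 + 21 + 7 + 5 + 10 + 22 + 9)/10 = 13.6000
Numerator Σ_{t=1}^{8}(z_t−z̄)(z_{t+2}−z̄) = -148.5200
Denominator Σ(z_t−z̄)² = 332.4000
r_2 = -148.5200 / 332.4000 = -0.447

-0.447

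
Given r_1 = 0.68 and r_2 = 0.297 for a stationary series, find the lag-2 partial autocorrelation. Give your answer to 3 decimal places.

φ_{22} = (r_2 − r_1²) / (1 − r_1²)
r_1² = (0.68)² = 0.4624
Numerator = 0.297 − 0.4624 = -0.1654; denominator = 1 − 0.4624 = 0.5376
φ_{22} = -0.1654 / 0.5376 = -0.308

-0.308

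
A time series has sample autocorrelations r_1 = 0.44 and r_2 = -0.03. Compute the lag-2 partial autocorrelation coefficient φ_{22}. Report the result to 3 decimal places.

-0.277

φ_{22} = (r_2 − r_1²) / (1 − r_1²)
r_1² = (0.44)² = 0.1936
Numerator = -0.03 − 0.1936 = -0.2236; denominator = 1 − 0.1936 = 0.8064
φ_{22} = -0.2236 / 0.8064 = -0.277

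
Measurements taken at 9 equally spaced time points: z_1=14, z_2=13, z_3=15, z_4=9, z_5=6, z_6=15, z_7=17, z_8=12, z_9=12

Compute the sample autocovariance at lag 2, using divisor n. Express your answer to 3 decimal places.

Mean z̄ = (14 + 13 + 15 + 9 + 6 + 15 + 17 + 12 + 12)/9 = 12.5556
Σ_{t=1}^{7}(z_t−z̄)(z_{t+2}−z̄) = -55.7284
γ_2 = -55.7284 / 9 = -6.192

-6.192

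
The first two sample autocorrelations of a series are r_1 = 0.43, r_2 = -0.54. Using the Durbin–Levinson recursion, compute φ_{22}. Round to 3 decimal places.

φ_{22} = (r_2 − r_1²) / (1 − r_1²)
r_1² = (0.43)² = 0.1849
Numerator = -0.54 − 0.1849 = -0.7249; denominator = 1 − 0.1849 = 0.8151
φ_{22} = -0.7249 / 0.8151 = -0.889

-0.889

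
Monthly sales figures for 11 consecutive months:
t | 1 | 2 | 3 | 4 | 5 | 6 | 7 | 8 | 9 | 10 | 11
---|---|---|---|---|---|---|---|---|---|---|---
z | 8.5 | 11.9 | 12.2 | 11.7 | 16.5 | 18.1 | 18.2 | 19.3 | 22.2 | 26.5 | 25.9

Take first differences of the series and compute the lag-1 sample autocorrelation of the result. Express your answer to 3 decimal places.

-0.250

First differences Δz: 3.4, 0.3, -0.5, 4.8, 1.6, 0.1, 1.1, 2.9, 4.3, -0.6
Mean of differences = 1.7400
Numerator Σ(Δz_t−Δz̄)(Δz_{t+1}−Δz̄) = -8.9316
Denominator Σ(Δz_t−Δz̄)² = 35.7040
r_1(Δz) = -8.9316 / 35.7040 = -0.250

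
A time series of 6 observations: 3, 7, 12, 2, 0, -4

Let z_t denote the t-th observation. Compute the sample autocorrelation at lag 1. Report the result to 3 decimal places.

Mean z̄ = (3 + 7 + 12 + 2 + 0 − 4)/6 = 3.3333
Σ(z_t−z̄)(z_{t+1}−z̄) = (-1.2222) + (31.7778) + (-11.5556) + (4.4444) + (24.4444) = 47.8889
Denominator Σ(z_t−z̄)² = 155.3333
r_1 = 47.8889 / 155.3333 = 0.308

0.308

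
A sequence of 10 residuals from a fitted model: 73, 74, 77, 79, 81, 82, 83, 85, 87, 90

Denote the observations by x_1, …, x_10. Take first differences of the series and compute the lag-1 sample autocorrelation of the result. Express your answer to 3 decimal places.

-0.025

First differences Δx: 1, 3, 2, 2, 1, 1, 2, 2, 3
Mean of differences = 1.8889
Numerator Σ(Δx_t−Δx̄)(Δx_{t+1}−Δx̄) = -0.1235
Denominator Σ(Δx_t−Δx̄)² = 4.8889
r_1(Δx) = -0.1235 / 4.8889 = -0.025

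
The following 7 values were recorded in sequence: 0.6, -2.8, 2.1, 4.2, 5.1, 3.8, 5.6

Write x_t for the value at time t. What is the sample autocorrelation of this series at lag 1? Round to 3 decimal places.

Mean x̄ = (0.6 − 2.8 + 2.1 + 4.2 + 5.1 + 3.8 + 5.6)/7 = 2.6571
Deviations from mean: -2.0571, -5.4571, -0.5571, 1.5429, 2.4429, 1.1429, 2.9429
Σ(x_t−x̄)(x_{t+1}−x̄) = (11.2261) + (3.0404) + (-0.8596) + (3.7690) + (2.7918) + (3.3633) = 23.3310
Denominator Σ(x_t−x̄)² = 52.6371
r_1 = 23.3310 / 52.6371 = 0.443

0.443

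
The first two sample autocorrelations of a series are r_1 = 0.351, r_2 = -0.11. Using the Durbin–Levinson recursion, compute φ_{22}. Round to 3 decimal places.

φ_{22} = (r_2 − r_1²) / (1 − r_1²)
r_1² = (0.351)² = 0.123201
Numerator = -0.11 − 0.1232 = -0.2332; denominator = 1 − 0.1232 = 0.8768
φ_{22} = -0.2332 / 0.8768 = -0.266

-0.266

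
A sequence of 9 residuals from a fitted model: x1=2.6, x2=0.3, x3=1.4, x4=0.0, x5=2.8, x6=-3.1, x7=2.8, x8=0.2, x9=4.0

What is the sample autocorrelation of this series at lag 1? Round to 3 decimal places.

Mean x̄ = (2.6 + 0.3 + 1.4 + 0.0 + 2.8 − 3.1 + 2.8 + 0.2 + 4.0)/9 = 1.2222
Numerator Σ_{t=1}^{8}(x_t−x̄)(x_{t+1}−x̄) = -21.6716
Denominator Σ(x_t−x̄)² = 36.6956
r_1 = -21.6716 / 36.6956 = -0.591

-0.591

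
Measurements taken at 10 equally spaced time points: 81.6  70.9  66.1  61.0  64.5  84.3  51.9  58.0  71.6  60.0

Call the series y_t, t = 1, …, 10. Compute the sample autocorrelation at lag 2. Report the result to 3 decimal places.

Mean ȳ = (81.6 + 70.9 + 66.1 + 61.0 + 64.5 + 84.3 + 51.9 + 58.0 + 71.6 + 60.0)/10 = 66.9900
Numerator Σ_{t=1}^{8}(y_t−ȳ)(y_{t+2}−ȳ) = -262.6622
Denominator Σ(y_t−ȳ)² = 949.8890
r_2 = -262.6622 / 949.8890 = -0.277

-0.277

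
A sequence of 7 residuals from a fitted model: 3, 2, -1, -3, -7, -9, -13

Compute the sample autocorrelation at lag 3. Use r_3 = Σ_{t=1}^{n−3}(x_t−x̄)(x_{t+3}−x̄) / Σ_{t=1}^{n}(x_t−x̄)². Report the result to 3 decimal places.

-0.167

Mean x̄ = (3 + 2 − 1 − 3 − 7 − 9 − 13)/7 = -4.0000
Numerator Σ_{t=1}^{4}(x_t−x̄)(x_{t+3}−x̄) = -35.0000
Denominator Σ(x_t−x̄)² = 210.0000
r_3 = -35.0000 / 210.0000 = -0.167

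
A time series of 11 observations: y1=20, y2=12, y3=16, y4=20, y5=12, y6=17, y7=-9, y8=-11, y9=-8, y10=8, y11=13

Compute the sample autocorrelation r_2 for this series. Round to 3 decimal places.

0.172

Mean ȳ = (20 + 12 + 16 + 20 + 12 + 17 − 9 − 11 − 8 + 8 + 13)/11 = 8.1818
Numerator Σ_{t=1}^{9}(y_t−ȳ)(y_{t+2}−ȳ) = 240.3884
Denominator Σ(y_t−ȳ)² = 1395.6364
r_2 = 240.3884 / 1395.6364 = 0.172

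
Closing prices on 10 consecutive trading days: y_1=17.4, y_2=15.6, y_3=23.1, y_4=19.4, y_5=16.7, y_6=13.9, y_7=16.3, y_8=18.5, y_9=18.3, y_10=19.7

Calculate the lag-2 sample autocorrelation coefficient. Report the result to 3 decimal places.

Mean ȳ = (17.4 + 15.6 + 23.1 + 19.4 + 16.7 + 13.9 + 16.3 + 18.5 + 18.3 + 19.7)/10 = 17.8900
Numerator Σ_{t=1}^{8}(y_t−ȳ)(y_{t+2}−ȳ) = -18.3252
Denominator Σ(y_t−ȳ)² = 58.5890
r_2 = -18.3252 / 58.5890 = -0.313

-0.313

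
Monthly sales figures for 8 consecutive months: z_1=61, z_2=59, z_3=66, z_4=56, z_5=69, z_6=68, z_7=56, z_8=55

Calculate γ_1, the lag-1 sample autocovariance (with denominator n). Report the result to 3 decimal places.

Mean z̄ = (61 + 59 + 66 + 56 + 69 + 68 + 56 + 55)/8 = 61.2500
Σ_{t=1}^{7}(z_t−z̄)(z_{t+1}−z̄) = -26.0625
γ_1 = -26.0625 / 8 = -3.258

-3.258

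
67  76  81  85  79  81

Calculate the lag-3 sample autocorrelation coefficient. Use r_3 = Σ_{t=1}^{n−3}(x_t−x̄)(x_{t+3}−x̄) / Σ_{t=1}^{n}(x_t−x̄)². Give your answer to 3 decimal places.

Mean x̄ = (67 + 76 + 81 + 85 + 79 + 81)/6 = 78.1667
Numerator Σ_{t=1}^{3}(x_t−x̄)(x_{t+3}−x̄) = -70.0833
Denominator Σ(x_t−x̄)² = 192.8333
r_3 = -70.0833 / 192.8333 = -0.363

-0.363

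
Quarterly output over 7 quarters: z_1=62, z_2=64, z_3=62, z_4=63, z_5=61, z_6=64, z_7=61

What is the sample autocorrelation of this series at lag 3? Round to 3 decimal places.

Mean z̄ = (62 + 64 + 62 + 63 + 61 + 64 + 61)/7 = 62.4286
Numerator Σ_{t=1}^{4}(z_t−z̄)(z_{t+3}−z̄) = -3.9796
Denominator Σ(z_t−z̄)² = 9.7143
r_3 = -3.9796 / 9.7143 = -0.410

-0.410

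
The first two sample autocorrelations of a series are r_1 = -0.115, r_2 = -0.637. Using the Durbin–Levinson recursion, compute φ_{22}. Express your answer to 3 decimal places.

φ_{22} = (r_2 − r_1²) / (1 − r_1²)
r_1² = (-0.115)² = 0.013225
Numerator = -0.637 − 0.0132 = -0.6502; denominator = 1 − 0.0132 = 0.9868
φ_{22} = -0.6502 / 0.9868 = -0.659

-0.659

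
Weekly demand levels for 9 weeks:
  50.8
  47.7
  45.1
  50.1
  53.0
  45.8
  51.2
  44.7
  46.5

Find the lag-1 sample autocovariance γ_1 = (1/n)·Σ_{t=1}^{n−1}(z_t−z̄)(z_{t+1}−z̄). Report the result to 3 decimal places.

Mean z̄ = (50.8 + 47.7 + 45.1 + 50.1 + 53.0 + 45.8 + 51.2 + 44.7 + 46.5)/9 = 48.3222
Σ_{t=1}^{8}(z_t−z̄)(z_{t+1}−z̄) = -19.8294
γ_1 = -19.8294 / 9 = -2.203

-2.203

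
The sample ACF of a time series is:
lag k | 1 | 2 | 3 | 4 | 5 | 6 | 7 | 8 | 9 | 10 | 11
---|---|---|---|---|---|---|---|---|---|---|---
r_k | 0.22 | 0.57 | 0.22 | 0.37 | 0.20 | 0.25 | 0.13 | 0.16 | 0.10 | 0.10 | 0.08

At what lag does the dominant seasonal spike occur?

2

The largest autocorrelation is r_2 = 0.57, with weaker echoes at lags 4 (0.37) and 6 (0.25); the remaining lags stay at or below 0.22.
The dominant spike at lag 2 indicates a seasonal period of 2.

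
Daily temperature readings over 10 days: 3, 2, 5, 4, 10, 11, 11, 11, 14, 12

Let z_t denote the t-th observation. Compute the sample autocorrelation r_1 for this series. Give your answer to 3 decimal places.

Mean z̄ = (3 + 2 + 5 + 4 + 10 + 11 + 11 + 11 + 14 + 12)/10 = 8.3000
Numerator Σ_{t=1}^{9}(z_t−z̄)(z_{t+1}−z̄) = 116.7100
Denominator Σ(z_t−z̄)² = 168.1000
r_1 = 116.7100 / 168.1000 = 0.694

0.694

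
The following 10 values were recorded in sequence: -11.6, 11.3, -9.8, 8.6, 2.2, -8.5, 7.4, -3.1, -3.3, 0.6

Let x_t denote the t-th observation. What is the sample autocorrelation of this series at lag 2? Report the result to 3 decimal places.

Mean x̄ = (-11.6 + 11.3 − 9.8 + 8.6 + 2.2 − 8.5 + 7.4 − 3.1 − 3.3 + 0.6)/10 = -0.6200
Numerator Σ_{t=1}^{8}(x_t−x̄)(x_{t+2}−x̄) = 129.7972
Denominator Σ(x_t−x̄)² = 581.1160
r_2 = 129.7972 / 581.1160 = 0.223

0.223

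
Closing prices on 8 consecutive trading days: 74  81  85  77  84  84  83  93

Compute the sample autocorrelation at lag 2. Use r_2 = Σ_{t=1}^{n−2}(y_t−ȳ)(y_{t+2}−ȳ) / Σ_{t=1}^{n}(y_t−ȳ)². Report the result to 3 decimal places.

Mean ȳ = (74 + 81 + 85 + 77 + 84 + 84 + 83 + 93)/8 = 82.6250
Numerator Σ_{t=1}^{6}(y_t−ȳ)(y_{t+2}−ȳ) = -1.0313
Denominator Σ(y_t−ȳ)² = 225.8750
r_2 = -1.0313 / 225.8750 = -0.005

-0.005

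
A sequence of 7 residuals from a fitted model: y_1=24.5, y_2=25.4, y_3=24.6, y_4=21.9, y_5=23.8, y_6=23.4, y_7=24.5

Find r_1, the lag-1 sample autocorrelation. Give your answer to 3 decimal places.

Mean ȳ = (24.5 + 25.4 + 24.6 + 21.9 + 23.8 + 23.4 + 24.5)/7 = 24.0143
Σ(y_t−ȳ)(y_{t+1}−ȳ) = (0.6731) + (0.8116) + (-1.2384) + (0.4531) + (0.1316) + (-0.2984) = 0.5327
Denominator Σ(y_t−ȳ)² = 7.6286
r_1 = 0.5327 / 7.6286 = 0.070

0.070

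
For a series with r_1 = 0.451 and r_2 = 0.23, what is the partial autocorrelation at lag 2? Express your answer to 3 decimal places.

0.033

φ_{22} = (r_2 − r_1²) / (1 − r_1²)
r_1² = (0.451)² = 0.203401
Numerator = 0.23 − 0.2034 = 0.0266; denominator = 1 − 0.2034 = 0.7966
φ_{22} = 0.0266 / 0.7966 = 0.033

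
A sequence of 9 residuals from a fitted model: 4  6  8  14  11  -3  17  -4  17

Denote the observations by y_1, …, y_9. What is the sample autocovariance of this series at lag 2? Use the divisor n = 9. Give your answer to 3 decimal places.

18.162

Mean ȳ = (4 + 6 + 8 + 14 + 11 − 3 + 17 − 4 + 17)/9 = 7.7778
Σ_{t=1}^{7}(y_t−ȳ)(y_{t+2}−ȳ) = 163.4568
γ_2 = 163.4568 / 9 = 18.162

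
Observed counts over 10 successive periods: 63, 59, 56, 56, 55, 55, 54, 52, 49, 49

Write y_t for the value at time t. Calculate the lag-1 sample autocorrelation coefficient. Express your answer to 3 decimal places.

Mean ȳ = (63 + 59 + 56 + 56 + 55 + 55 + 54 + 52 + 49 + 49)/10 = 54.8000
Numerator Σ_{t=1}^{9}(y_t−ȳ)(y_{t+1}−ȳ) = 93.1600
Denominator Σ(y_t−ȳ)² = 163.6000
r_1 = 93.1600 / 163.6000 = 0.569

0.569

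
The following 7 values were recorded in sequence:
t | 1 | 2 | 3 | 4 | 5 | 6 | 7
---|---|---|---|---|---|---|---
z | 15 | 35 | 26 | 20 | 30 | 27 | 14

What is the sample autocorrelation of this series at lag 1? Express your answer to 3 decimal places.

-0.323

Mean z̄ = (15 + 35 + 26 + 20 + 30 + 27 + 14)/7 = 23.8571
Deviations from mean: -8.8571, 11.1429, 2.1429, -3.8571, 6.1429, 3.1429, -9.8571
Numerator Σ_{t=1}^{6}(z_t−z̄)(z_{t+1}−z̄) = -118.4490
Denominator Σ(z_t−z̄)² = 366.8571
r_1 = -118.4490 / 366.8571 = -0.323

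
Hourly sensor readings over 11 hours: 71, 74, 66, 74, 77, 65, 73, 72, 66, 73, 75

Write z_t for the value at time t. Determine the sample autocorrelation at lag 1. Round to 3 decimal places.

-0.404

Mean z̄ = (71 + 74 + 66 + 74 + 77 + 65 + 73 + 72 + 66 + 73 + 75)/11 = 71.4545
Numerator Σ_{t=1}^{10}(z_t−z̄)(z_{t+1}−z̄) = -65.6612
Denominator Σ(z_t−z̄)² = 162.7273
r_1 = -65.6612 / 162.7273 = -0.404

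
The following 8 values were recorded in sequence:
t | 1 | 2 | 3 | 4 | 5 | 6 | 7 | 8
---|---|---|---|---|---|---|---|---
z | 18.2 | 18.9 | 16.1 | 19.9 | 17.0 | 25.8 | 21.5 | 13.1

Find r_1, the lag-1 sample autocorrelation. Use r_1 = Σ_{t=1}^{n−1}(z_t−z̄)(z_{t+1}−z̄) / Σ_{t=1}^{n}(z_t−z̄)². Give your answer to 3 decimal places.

Mean z̄ = (18.2 + 18.9 + 16.1 + 19.9 + 17.0 + 25.8 + 21.5 + 13.1)/8 = 18.8125
Numerator Σ_{t=1}^{7}(z_t−z̄)(z_{t+1}−z̄) = -14.4502
Denominator Σ(z_t−z̄)² = 100.8888
r_1 = -14.4502 / 100.8888 = -0.143

-0.143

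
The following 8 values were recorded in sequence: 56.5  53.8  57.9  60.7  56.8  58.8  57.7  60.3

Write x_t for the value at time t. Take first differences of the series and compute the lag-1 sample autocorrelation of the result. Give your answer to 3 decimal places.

First differences Δx: -2.7, 4.1, 2.8, -3.9, 2.0, -1.1, 2.6
Mean of differences = 0.5429
Numerator Σ(Δx_t−Δx̄)(Δx_{t+1}−Δx̄) = -25.7818
Denominator Σ(Δx_t−Δx̄)² = 57.0571
r_1(Δx) = -25.7818 / 57.0571 = -0.452

-0.452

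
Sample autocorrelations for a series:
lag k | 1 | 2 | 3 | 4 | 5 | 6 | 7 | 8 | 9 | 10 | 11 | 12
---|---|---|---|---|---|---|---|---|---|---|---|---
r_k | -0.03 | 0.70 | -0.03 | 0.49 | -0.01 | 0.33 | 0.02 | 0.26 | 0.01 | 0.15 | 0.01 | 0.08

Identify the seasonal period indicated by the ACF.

2

The largest autocorrelation is r_2 = 0.70, with weaker echoes at lags 4 (0.49), 6 (0.33), 8 (0.26) and 10 (0.15); the remaining lags stay at or below 0.08.
The dominant spike at lag 2 indicates a seasonal period of 2.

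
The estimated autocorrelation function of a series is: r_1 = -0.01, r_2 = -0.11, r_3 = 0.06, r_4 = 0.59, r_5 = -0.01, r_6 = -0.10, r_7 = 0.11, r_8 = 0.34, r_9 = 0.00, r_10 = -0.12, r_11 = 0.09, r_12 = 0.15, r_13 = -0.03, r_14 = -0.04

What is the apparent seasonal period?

The largest autocorrelation is r_4 = 0.59, with weaker echoes at lags 8 (0.34) and 12 (0.15); the remaining lags stay at or below 0.11.
The dominant spike at lag 4 indicates a seasonal period of 4.

4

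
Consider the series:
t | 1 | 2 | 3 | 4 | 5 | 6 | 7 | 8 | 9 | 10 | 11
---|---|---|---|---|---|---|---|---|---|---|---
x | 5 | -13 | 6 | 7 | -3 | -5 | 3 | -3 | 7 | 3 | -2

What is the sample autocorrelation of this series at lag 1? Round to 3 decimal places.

Mean x̄ = (5 − 13 + 6 + 7 − 3 − 5 + 3 − 3 + 7 + 3 − 2)/11 = 0.4545
Numerator Σ_{t=1}^{10}(x_t−x̄)(x_{t+1}−x̄) = -138.1157
Denominator Σ(x_t−x̄)² = 390.7273
r_1 = -138.1157 / 390.7273 = -0.353

-0.353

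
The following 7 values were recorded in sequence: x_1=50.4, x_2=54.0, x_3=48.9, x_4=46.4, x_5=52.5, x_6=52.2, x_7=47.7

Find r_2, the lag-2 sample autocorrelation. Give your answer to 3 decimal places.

Mean x̄ = (50.4 + 54.0 + 48.9 + 46.4 + 52.5 + 52.2 + 47.7)/7 = 50.3000
Deviations from mean: 0.1000, 3.7000, -1.4000, -3.9000, 2.2000, 1.9000, -2.6000
Numerator Σ_{t=1}^{5}(x_t−x̄)(x_{t+2}−x̄) = -30.7800
Denominator Σ(x_t−x̄)² = 46.0800
r_2 = -30.7800 / 46.0800 = -0.668

-0.668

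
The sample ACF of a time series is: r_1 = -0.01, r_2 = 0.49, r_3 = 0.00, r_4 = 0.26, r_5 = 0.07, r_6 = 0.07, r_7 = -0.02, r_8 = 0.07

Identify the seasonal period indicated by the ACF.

2

The largest autocorrelation is r_2 = 0.49, with a weaker echo at lag 4 (0.26); the remaining lags stay at or below 0.07.
The dominant spike at lag 2 indicates a seasonal period of 2.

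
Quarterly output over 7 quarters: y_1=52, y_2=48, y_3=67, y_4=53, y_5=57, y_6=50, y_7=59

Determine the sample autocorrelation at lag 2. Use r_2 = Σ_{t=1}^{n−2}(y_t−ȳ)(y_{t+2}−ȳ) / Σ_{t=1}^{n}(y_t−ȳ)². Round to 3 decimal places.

0.073

Mean ȳ = (52 + 48 + 67 + 53 + 57 + 50 + 59)/7 = 55.1429
Deviations from mean: -3.1429, -7.1429, 11.8571, -2.1429, 1.8571, -5.1429, 3.8571
Σ(y_t−ȳ)(y_{t+2}−ȳ) = (-37.2653) + (15.3061) + (22.0204) + (11.0204) + (7.1633) = 18.2449
Denominator Σ(y_t−ȳ)² = 250.8571
r_2 = 18.2449 / 250.8571 = 0.073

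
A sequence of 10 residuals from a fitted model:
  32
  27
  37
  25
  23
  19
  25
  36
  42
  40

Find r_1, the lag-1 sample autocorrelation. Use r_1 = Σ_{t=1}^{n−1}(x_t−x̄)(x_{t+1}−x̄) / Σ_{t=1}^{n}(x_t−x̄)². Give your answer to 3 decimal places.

Mean x̄ = (32 + 27 + 37 + 25 + 23 + 19 + 25 + 36 + 42 + 40)/10 = 30.6000
Numerator Σ_{t=1}^{9}(x_t−x̄)(x_{t+1}−x̄) = 270.2400
Denominator Σ(x_t−x̄)² = 558.4000
r_1 = 270.2400 / 558.4000 = 0.484

0.484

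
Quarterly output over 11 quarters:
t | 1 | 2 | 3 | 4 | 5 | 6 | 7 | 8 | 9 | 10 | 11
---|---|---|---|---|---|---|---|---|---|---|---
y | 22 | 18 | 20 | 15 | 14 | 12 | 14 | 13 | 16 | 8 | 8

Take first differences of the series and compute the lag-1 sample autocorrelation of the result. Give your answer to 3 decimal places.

First differences Δy: -4, 2, -5, -1, -2, 2, -1, 3, -8, 0
Mean of differences = -1.4000
Numerator Σ(Δy_t−Δȳ)(Δy_{t+1}−Δȳ) = -59.9600
Denominator Σ(Δy_t−Δȳ)² = 108.4000
r_1(Δy) = -59.9600 / 108.4000 = -0.553

-0.553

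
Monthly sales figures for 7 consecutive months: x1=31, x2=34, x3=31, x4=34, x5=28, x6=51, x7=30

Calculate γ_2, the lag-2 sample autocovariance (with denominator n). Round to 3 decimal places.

7.464

Mean x̄ = (31 + 34 + 31 + 34 + 28 + 51 + 30)/7 = 34.1429
Σ_{t=1}^{5}(x_t−x̄)(x_{t+2}−x̄) = 52.2449
γ_2 = 52.2449 / 7 = 7.464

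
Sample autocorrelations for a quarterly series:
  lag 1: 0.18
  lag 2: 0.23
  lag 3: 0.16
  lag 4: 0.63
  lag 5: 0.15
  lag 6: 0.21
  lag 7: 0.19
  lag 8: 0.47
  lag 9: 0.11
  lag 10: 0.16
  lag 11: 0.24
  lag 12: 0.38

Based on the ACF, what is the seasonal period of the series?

The largest autocorrelation is r_4 = 0.63, with weaker echoes at lags 8 (0.47) and 12 (0.38); the remaining lags stay at or below 0.24.
The dominant spike at lag 4 indicates a seasonal period of 4.

4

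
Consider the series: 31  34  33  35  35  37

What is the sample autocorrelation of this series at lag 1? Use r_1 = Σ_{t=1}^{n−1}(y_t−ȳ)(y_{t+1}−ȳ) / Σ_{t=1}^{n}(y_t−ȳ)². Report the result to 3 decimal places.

Mean ȳ = (31 + 34 + 33 + 35 + 35 + 37)/6 = 34.1667
Numerator Σ_{t=1}^{5}(y_t−ȳ)(y_{t+1}−ȳ) = 2.8056
Denominator Σ(y_t−ȳ)² = 20.8333
r_1 = 2.8056 / 20.8333 = 0.135

0.135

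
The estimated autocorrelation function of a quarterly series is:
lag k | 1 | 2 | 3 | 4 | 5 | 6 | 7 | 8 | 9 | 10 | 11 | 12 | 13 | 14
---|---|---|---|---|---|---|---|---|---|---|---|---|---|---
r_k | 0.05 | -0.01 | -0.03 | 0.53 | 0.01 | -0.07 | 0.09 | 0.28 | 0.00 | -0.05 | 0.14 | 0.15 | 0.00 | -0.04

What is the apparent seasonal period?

The largest autocorrelation is r_4 = 0.53, with weaker echoes at lags 8 (0.28) and 12 (0.15); the remaining lags stay at or below 0.14.
The dominant spike at lag 4 indicates a seasonal period of 4.

4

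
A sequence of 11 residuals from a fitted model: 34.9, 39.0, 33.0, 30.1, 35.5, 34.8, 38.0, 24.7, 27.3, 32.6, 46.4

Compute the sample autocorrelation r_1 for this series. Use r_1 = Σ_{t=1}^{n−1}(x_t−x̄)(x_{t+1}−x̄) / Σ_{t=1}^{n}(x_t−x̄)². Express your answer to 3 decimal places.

Mean x̄ = (34.9 + 39.0 + 33.0 + 30.1 + 35.5 + 34.8 + 38.0 + 24.7 + 27.3 + 32.6 + 46.4)/11 = 34.2091
Numerator Σ_{t=1}^{10}(x_t−x̄)(x_{t+1}−x̄) = 21.3363
Denominator Σ(x_t−x̄)² = 347.5291
r_1 = 21.3363 / 347.5291 = 0.061

0.061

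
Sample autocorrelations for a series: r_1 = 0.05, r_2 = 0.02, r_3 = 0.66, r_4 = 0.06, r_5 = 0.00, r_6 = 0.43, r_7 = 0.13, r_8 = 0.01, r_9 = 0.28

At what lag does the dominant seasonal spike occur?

The largest autocorrelation is r_3 = 0.66, with weaker echoes at lags 6 (0.43) and 9 (0.28); the remaining lags stay at or below 0.13.
The dominant spike at lag 3 indicates a seasonal period of 3.

3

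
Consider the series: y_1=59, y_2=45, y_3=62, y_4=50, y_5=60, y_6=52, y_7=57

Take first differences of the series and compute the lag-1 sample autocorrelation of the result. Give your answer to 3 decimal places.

First differences Δy: -14, 17, -12, 10, -8, 5
Mean of differences = -0.3333
Numerator Σ(Δy_t−Δȳ)(Δy_{t+1}−Δȳ) = -679.7778
Denominator Σ(Δy_t−Δȳ)² = 817.3333
r_1(Δy) = -679.7778 / 817.3333 = -0.832

-0.832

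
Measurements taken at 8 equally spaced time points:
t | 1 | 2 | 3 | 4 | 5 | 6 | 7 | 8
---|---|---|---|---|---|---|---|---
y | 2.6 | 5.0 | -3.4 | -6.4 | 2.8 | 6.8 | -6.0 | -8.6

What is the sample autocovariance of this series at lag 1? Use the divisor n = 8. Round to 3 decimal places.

Mean ȳ = (2.6 + 5.0 − 3.4 − 6.4 + 2.8 + 6.8 − 6.0 − 8.6)/8 = -0.9000
Deviations: 3.5000, 5.9000, -2.5000, -5.5000, 3.7000, 7.7000, -5.1000, -7.7000
Σ_{t=1}^{7}(y_t−ȳ)(y_{t+1}−ȳ) = 27.7900
γ_1 = 27.7900 / 8 = 3.474

3.474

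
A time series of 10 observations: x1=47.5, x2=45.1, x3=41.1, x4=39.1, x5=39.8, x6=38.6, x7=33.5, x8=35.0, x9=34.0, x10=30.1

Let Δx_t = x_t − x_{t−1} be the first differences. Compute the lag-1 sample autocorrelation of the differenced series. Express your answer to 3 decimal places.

-0.233

First differences Δx: -2.4, -4.0, -2.0, 0.7, -1.2, -5.1, 1.5, -1.0, -3.9
Mean of differences = -1.9333
Numerator Σ(Δx_t−Δx̄)(Δx_{t+1}−Δx̄) = -8.9678
Denominator Σ(Δx_t−Δx̄)² = 38.5200
r_1(Δx) = -8.9678 / 38.5200 = -0.233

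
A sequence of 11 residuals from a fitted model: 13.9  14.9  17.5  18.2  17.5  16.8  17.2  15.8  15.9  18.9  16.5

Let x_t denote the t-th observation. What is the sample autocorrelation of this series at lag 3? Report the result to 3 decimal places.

Mean x̄ = (13.9 + 14.9 + 17.5 + 18.2 + 17.5 + 16.8 + 17.2 + 15.8 + 15.9 + 18.9 + 16.5)/11 = 16.6455
Numerator Σ_{t=1}^{8}(x_t−x̄)(x_{t+3}−x̄) = -4.2298
Denominator Σ(x_t−x̄)² = 21.1673
r_3 = -4.2298 / 21.1673 = -0.200

-0.200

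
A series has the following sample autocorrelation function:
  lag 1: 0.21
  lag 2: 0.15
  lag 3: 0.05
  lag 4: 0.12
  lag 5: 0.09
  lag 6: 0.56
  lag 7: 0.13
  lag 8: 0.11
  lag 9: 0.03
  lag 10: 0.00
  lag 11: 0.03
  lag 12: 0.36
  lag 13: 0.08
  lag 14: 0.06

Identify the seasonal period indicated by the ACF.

The largest autocorrelation is r_6 = 0.56, with a weaker echo at lag 12 (0.36); the remaining lags stay at or below 0.21. The elevated value at lag 1 (0.21), dropping to 0.15 at lag 2, reflects decaying short-term dependence rather than seasonality.
The dominant spike at lag 6 indicates a seasonal period of 6.

6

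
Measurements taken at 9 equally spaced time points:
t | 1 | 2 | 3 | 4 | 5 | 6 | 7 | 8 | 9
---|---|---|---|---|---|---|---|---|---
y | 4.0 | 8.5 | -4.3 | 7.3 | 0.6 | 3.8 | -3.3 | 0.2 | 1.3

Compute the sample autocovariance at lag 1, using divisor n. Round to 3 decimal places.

-7.779

Mean ȳ = (4.0 + 8.5 − 4.3 + 7.3 + 0.6 + 3.8 − 3.3 + 0.2 + 1.3)/9 = 2.0111
Σ_{t=1}^{8}(y_t−ȳ)(y_{t+1}−ȳ) = -70.0068
γ_1 = -70.0068 / 9 = -7.779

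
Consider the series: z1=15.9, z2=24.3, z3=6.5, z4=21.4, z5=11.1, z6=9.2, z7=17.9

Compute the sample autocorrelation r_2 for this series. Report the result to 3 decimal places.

0.146

Mean z̄ = (15.9 + 24.3 + 6.5 + 21.4 + 11.1 + 9.2 + 17.9)/7 = 15.1857
Numerator Σ_{t=1}^{5}(z_t−z̄)(z_{t+2}−z̄) = 37.6353
Denominator Σ(z_t−z̄)² = 257.5286
r_2 = 37.6353 / 257.5286 = 0.146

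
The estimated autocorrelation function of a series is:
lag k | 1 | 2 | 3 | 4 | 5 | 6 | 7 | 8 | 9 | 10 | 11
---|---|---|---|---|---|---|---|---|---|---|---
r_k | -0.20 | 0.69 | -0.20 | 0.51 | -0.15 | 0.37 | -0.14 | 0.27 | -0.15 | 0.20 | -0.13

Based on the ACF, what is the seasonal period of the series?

2

The largest autocorrelation is r_2 = 0.69, with weaker echoes at lags 4 (0.51), 6 (0.37), 8 (0.27) and 10 (0.20); the remaining lags stay at or below -0.13.
The dominant spike at lag 2 indicates a seasonal period of 2.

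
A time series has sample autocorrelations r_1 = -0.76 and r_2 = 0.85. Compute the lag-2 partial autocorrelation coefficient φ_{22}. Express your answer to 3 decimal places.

0.645

φ_{22} = (r_2 − r_1²) / (1 − r_1²)
r_1² = (-0.76)² = 0.5776
Numerator = 0.85 − 0.5776 = 0.2724; denominator = 1 − 0.5776 = 0.4224
φ_{22} = 0.2724 / 0.4224 = 0.645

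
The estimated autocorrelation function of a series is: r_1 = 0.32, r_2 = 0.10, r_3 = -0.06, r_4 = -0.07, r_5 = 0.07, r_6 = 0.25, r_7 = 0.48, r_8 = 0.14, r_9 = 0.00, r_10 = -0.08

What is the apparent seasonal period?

The largest autocorrelation is r_7 = 0.48; the remaining lags stay at or below 0.32. The elevated value at lag 1 (0.32), dropping to 0.10 at lag 2, reflects decaying short-term dependence rather than seasonality.
The dominant spike at lag 7 indicates a seasonal period of 7.

7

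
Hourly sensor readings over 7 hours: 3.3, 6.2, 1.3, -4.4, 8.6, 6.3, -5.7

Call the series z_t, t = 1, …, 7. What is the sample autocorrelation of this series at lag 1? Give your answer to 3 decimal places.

-0.230

Mean z̄ = (3.3 + 6.2 + 1.3 − 4.4 + 8.6 + 6.3 − 5.7)/7 = 2.2286
Σ(z_t−z̄)(z_{t+1}−z̄) = (4.2551) + (-3.6878) + (6.1551) + (-42.2335) + (25.9408) + (-32.2806) = -41.8508
Denominator Σ(z_t−z̄)² = 181.7543
r_1 = -41.8508 / 181.7543 = -0.230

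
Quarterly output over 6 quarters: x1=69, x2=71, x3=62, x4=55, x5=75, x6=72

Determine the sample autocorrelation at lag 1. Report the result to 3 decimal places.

Mean x̄ = (69 + 71 + 62 + 55 + 75 + 72)/6 = 67.3333
Deviations from mean: 1.6667, 3.6667, -5.3333, -12.3333, 7.6667, 4.6667
Numerator Σ_{t=1}^{5}(x_t−x̄)(x_{t+1}−x̄) = -6.4444
Denominator Σ(x_t−x̄)² = 277.3333
r_1 = -6.4444 / 277.3333 = -0.023

-0.023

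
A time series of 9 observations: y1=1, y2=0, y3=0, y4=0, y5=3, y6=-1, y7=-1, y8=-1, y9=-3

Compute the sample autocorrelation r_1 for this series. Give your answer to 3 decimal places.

0.090

Mean ȳ = (1 + 0 + 0 + 0 + 3 − 1 − 1 − 1 − 3)/9 = -0.2222
Numerator Σ_{t=1}^{8}(y_t−ȳ)(y_{t+1}−ȳ) = 1.9506
Denominator Σ(y_t−ȳ)² = 21.5556
r_1 = 1.9506 / 21.5556 = 0.090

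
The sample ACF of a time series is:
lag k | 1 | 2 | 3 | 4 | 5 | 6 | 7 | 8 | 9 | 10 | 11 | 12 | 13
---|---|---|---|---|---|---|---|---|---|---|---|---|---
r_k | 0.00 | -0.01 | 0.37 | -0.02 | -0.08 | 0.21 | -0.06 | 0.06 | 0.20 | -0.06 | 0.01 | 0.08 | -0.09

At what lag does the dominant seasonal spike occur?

3

The largest autocorrelation is r_3 = 0.37, with weaker echoes at lags 6 (0.21) and 9 (0.20); the remaining lags stay at or below 0.08.
The dominant spike at lag 3 indicates a seasonal period of 3.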